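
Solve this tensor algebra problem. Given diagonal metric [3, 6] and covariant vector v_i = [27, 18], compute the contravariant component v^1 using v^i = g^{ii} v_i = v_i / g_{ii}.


To raise an index with a diagonal metric: v^i = v_i / g_{ii}.
For index 1: v_1 = 27, g_{11} = 3
v^1 = 27 / 3 = 9

9


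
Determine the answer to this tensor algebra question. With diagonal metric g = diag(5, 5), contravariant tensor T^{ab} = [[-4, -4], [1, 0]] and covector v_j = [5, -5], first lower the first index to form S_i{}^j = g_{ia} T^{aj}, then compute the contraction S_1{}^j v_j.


Step 1: lower the first index. For a diagonal metric, g_{ia} T^{aj} = g_{ii} T^{ij} (no sum on i).
g_{11} = 5
S_1{}^1 = 5 * T^{11} = 5 * -4 = -20
S_1{}^2 = 5 * T^{12} = 5 * -4 = -20
Step 2: contract S_1{}^j with v_j.
S_1{}^1 * v_1 = -20 * 5 = -100
S_1{}^2 * v_2 = -20 * -5 = 100
Result = -100 + 100 = 0

0


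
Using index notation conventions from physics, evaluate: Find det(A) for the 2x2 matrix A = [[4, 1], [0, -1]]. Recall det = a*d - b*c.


For a 2x2 matrix [[a, b], [c, d]], det = a*d - b*c.
a = 4, b = 1, c = 0, d = -1
a*d = 4 * -1 = -4
b*c = 1 * 0 = 0
det = -4 - 0 = -4

-4


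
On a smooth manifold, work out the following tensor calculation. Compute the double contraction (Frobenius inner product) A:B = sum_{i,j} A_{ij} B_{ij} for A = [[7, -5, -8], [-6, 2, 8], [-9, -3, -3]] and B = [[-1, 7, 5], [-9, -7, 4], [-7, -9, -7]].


A:B = sum over all i,j of A_{ij} * B_{ij}.
Row 1: 7*-1=-7, -5*7=-35, -8*5=-40 => row sum = -82
Row 2: -6*-9=54, 2*-7=-14, 8*4=32 => row sum = 72
Row 3: -9*-7=63, -3*-9=27, -3*-7=21 => row sum = 111
Total = -82 + 72 + 111 = 101

101


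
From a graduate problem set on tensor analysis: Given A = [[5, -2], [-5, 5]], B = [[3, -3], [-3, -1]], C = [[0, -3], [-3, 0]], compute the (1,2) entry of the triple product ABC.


(ABC)_{12} = sum_m (AB)_{1m} C_{m2}. First compute row 1 of AB.
(AB)_{11} = 5*3 + -2*-3 = 21
(AB)_{12} = 5*-3 + -2*-1 = -13
Now contract with column 2 of C:
(AB)_{11} * C_{12} = 21 * -3 = -63
(AB)_{12} * C_{22} = -13 * 0 = 0
(ABC)_{12} = -63 + 0 = -63

-63


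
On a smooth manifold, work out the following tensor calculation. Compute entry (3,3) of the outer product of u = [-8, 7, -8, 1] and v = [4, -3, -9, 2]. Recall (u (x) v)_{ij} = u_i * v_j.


The outer product entry T_{ij} = u_i * v_j.
We need i=3, j=3.
u_3 = -8, v_3 = -9
T_{3,3} = -8 * -9 = 72

72


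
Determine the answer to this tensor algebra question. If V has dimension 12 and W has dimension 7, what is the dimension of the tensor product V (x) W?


The dimension of a tensor product is the product of dimensions.
dim(V) = 12, dim(W) = 7
dim(V (x) W) = 12 * 7 = 84

84


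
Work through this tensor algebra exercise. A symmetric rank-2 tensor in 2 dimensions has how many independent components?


A symmetric rank-2 tensor in d dimensions has d(d+1)/2 independent components.
d = 2
d(d+1)/2 = 2 * 3 / 2 = 6 / 2 = 3

3


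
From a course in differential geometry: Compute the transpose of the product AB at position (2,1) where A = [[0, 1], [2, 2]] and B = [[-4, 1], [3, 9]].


(AB)^T_{ij} = (AB)_{ji} = sum_k A_{jk} B_{ki}.
For i=2, j=1 we need (AB)_{12}:
A_{11} * B_{12} = 0 * 1 = 0
A_{12} * B_{22} = 1 * 9 = 9
Sum = 0 + 9 = 9

9


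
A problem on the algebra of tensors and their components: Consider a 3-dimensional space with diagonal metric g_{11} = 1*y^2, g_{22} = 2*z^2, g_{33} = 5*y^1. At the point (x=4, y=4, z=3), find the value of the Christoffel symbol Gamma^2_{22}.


For a diagonal metric, Gamma^k_{ij} = (1/2) g^{kk} (dg_{ik}/dx_j + dg_{jk}/dx_i - dg_{ij}/dx_k).
The metric is diagonal, so g_{ab} = 0 for a != b.
At the given point: g_{11} = 16, g_{22} = 18, g_{33} = 20
g^{22} = 1/18
dg_{22}/dx_2 = dg_{22}/dx_2 = 0
dg_{22}/dx_2 = dg_{22}/dx_2 = 0
dg_{22}/dx_2 = dg_{22}/dx_2 = 0
Numerator = 0 + 0 - 0 = 0
Gamma^2_{22} = 0 / (2 * 18) = 0

0


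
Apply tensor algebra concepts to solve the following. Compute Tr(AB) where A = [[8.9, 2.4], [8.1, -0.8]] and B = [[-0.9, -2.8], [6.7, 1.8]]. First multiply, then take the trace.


Tr(AB) = sum_i (AB)_{ii} where (AB)_{ii} = sum_k A_{ik} B_{ki}.
(AB)_{11} = 8.9*-0.9 + 2.4*6.7 = 8.07
(AB)_{22} = 8.1*-2.8 + -0.8*1.8 = -24.12
Tr(AB) = 8.07 + -24.12 = -16.05

-16.05


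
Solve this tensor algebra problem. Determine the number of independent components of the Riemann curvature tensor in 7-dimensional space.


The Riemann tensor in d dimensions has d^2(d^2 - 1)/12 independent components.
d = 7, so d^2 = 49
d^2 - 1 = 48
d^2(d^2 - 1) = 49 * 48 = 2352
Divide by 12: 2352 / 12 = 196

196


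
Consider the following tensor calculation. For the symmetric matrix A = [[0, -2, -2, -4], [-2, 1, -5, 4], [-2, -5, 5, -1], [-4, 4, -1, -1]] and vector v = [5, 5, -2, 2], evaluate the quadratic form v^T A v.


First compute Av:
(Av)_1 = 0*5 + -2*5 + -2*-2 + -4*2 = -14
(Av)_2 = -2*5 + 1*5 + -5*-2 + 4*2 = 13
(Av)_3 = -2*5 + -5*5 + 5*-2 + -1*2 = -47
(Av)_4 = -4*5 + 4*5 + -1*-2 + -1*2 = 0
Av = [-14, 13, -47, 0]
Then v^T (Av) = 5*-14 + 5*13 + -2*-47 + 2*0
= -70 + 65 + 94 + 0 = 89

89


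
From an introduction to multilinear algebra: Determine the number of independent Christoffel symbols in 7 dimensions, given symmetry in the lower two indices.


Christoffel symbols Gamma^k_{ij} are symmetric in i,j, so there are d * d(d+1)/2 independent symbols.
d = 7
d(d+1)/2 = 7 * 8 / 2 = 28
Total = 7 * 28 = 196

196


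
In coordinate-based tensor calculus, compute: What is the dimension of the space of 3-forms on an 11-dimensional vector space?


The dimension of the space of p-forms on an n-dimensional space is C(n, p).
n = 11, p = 3
C(11, 3) = 11! / (3! * 8!) = 165

165


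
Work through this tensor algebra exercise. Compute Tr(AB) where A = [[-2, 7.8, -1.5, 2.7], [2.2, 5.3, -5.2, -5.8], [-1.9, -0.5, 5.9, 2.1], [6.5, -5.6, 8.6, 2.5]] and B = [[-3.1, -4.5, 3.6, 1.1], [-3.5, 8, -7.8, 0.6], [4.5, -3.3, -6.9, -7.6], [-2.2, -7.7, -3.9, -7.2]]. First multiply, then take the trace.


Tr(AB) = sum_i (AB)_{ii} where (AB)_{ii} = sum_k A_{ik} B_{ki}.
(AB)_{11} = -2*-3.1 + 7.8*-3.5 + -1.5*4.5 + 2.7*-2.2 = -33.79
(AB)_{22} = 2.2*-4.5 + 5.3*8 + -5.2*-3.3 + -5.8*-7.7 = 94.32
(AB)_{33} = -1.9*3.6 + -0.5*-7.8 + 5.9*-6.9 + 2.1*-3.9 = -51.84
(AB)_{44} = 6.5*1.1 + -5.6*0.6 + 8.6*-7.6 + 2.5*-7.2 = -79.57
Tr(AB) = -33.79 + 94.32 + -51.84 + -79.57 = -70.88

-70.88


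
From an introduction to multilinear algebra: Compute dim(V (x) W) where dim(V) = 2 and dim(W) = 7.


The dimension of a tensor product is the product of dimensions.
dim(V) = 2, dim(W) = 7
dim(V (x) W) = 2 * 7 = 14

14


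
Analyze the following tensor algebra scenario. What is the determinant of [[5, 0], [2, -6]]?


For a 2x2 matrix [[a, b], [c, d]], det = a*d - b*c.
a = 5, b = 0, c = 2, d = -6
a*d = 5 * -6 = -30
b*c = 0 * 2 = 0
det = -30 - 0 = -30

-30


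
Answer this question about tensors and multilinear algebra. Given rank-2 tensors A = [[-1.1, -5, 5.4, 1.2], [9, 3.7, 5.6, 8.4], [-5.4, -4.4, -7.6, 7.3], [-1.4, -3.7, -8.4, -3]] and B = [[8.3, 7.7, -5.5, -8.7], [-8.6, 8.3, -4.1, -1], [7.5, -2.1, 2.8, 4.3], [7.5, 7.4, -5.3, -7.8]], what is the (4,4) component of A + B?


Tensor addition is component-wise: (A + B)_{ij} = A_{ij} + B_{ij}.
A_{44} = -3
B_{44} = -7.8
(A + B)_{44} = -3 + -7.8 = -10.8

-10.8


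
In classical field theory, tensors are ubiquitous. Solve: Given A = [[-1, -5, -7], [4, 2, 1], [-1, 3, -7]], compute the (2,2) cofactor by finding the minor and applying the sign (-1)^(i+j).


To find cofactor C_{22}, delete row 2 and column 2.
The resulting 2x2 submatrix is: [[-1, -7], [-1, -7]]
Minor M_{22} = -1*-7 - -7*-1
  = 7 - 7 = 0
Sign = (-1)^(2+2) = (-1)^4 = 1
Cofactor C_{22} = 1 * 0 = 0

0


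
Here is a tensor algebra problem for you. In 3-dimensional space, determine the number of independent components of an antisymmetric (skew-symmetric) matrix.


An antisymmetric rank-2 tensor satisfies A_{ij} = -A_{ji}, so diagonal entries are zero.
The independent components are the upper-triangular entries: C(n, 2) = n(n-1)/2.
n = 3
C(3, 2) = 3 * 2 / 2 = 6 / 2 = 3

3


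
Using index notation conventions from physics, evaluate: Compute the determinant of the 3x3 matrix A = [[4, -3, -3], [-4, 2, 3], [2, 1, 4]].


Expanding along the first row, det(A) = a11*M_11 - a12*M_12 + a13*M_13, where M_1j is the (1,j) minor.
Minor M_11 = 2*4 - 3*1 = 5
Minor M_12 = -4*4 - 3*2 = -22
Minor M_13 = -4*1 - 2*2 = -8
det = 4*(5) - -3*(-22) + -3*(-8)
    = 20 - 66 + 24
    = -22

-22


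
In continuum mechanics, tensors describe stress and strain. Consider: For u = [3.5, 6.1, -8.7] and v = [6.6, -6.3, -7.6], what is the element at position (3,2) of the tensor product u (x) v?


The outer product entry T_{ij} = u_i * v_j.
We need i=3, j=2.
u_3 = -8.7, v_2 = -6.3
T_{3,2} = -8.7 * -6.3 = 54.81

54.81


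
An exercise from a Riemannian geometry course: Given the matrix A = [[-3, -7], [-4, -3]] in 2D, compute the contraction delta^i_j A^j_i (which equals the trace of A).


The contraction (trace) of a rank-2 tensor is the sum of its diagonal elements.
Diagonal entries: A[1,1] = -3, A[2,2] = -3
Tr(A) = -3 + -3 = -6

-6


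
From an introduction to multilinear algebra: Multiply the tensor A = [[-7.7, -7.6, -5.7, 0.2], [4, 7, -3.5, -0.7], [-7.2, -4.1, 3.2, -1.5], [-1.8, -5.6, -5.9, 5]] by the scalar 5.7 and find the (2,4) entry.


Scalar multiplication: (cA)_{ij} = c * A_{ij}.
c = 5.7
A_{24} = -0.7
(cA)_{24} = 5.7 * -0.7 = -3.99

-3.99


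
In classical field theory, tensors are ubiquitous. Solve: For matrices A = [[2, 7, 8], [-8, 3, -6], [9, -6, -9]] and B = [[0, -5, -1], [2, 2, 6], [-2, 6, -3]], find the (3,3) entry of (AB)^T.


(AB)^T_{ij} = (AB)_{ji} = sum_k A_{jk} B_{ki}.
For i=3, j=3 we need (AB)_{33}:
A_{31} * B_{13} = 9 * -1 = -9
A_{32} * B_{23} = -6 * 6 = -36
A_{33} * B_{33} = -9 * -3 = 27
Sum = -9 + -36 + 27 = -18

-18


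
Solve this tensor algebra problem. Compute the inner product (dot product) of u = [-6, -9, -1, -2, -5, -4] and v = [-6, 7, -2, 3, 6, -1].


The inner product u . v = sum of u_i * v_i.
Term-by-term: -6 * -6, -9 * 7, -1 * -2, -2 * 3, -5 * 6, -4 * -1
Products: 36, -63, 2, -6, -30, 4
Sum = 36 + -63 + 2 + -6 + -30 + 4 = -57

-57


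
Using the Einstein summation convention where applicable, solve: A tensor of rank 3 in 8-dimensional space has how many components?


The number of components of a rank-r tensor in d dimensions is d^r.
Here d = 8 and r = 3.
8^3 = 512

512


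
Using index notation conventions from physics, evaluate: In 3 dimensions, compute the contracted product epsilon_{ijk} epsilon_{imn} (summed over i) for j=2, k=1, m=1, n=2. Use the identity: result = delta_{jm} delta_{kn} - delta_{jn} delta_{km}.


Using the identity: epsilon_{ijk} epsilon_{imn} = delta_{jm} delta_{kn} - delta_{jn} delta_{km}.
delta_{21} = 0
delta_{12} = 0
delta_{22} = 1
delta_{11} = 1
Result = 0 * 0 - 1 * 1 = 0 - 1 = -1

-1


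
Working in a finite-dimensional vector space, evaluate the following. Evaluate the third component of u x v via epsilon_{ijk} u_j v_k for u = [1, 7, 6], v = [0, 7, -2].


(u x v)_3 = sum_{j,k} epsilon_{3jk} u_j v_k. Only permutations of (1,2,3) contribute; the two non-zero terms are:
eps_{312} u_1 v_2 = 1 * 1 * 7 = 7
eps_{321} u_2 v_1 = -1 * 7 * 0 = 0
(u x v)_3 = 7

7


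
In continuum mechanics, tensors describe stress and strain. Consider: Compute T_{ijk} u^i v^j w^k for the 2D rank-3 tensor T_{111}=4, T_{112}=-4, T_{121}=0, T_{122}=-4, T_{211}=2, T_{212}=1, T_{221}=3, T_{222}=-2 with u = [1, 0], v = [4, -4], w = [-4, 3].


S = sum over i,j,k of T_{ijk} u_i v_j w_k. Expanding all 8 terms:
T_{111}*u_1*v_1*w_1 = 4*1*4*-4 = -64  (running total: -64)
T_{112}*u_1*v_1*w_2 = -4*1*4*3 = -48  (running total: -112)
T_{121}*u_1*v_2*w_1 = 0*1*-4*-4 = 0  (running total: -112)
T_{122}*u_1*v_2*w_2 = -4*1*-4*3 = 48  (running total: -64)
T_{211}*u_2*v_1*w_1 = 2*0*4*-4 = 0  (running total: -64)
T_{212}*u_2*v_1*w_2 = 1*0*4*3 = 0  (running total: -64)
T_{221}*u_2*v_2*w_1 = 3*0*-4*-4 = 0  (running total: -64)
T_{222}*u_2*v_2*w_2 = -2*0*-4*3 = 0  (running total: -64)
S = -64

-64


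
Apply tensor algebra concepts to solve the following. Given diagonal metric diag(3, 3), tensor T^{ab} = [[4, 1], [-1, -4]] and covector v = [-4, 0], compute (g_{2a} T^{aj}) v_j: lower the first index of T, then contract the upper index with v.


Step 1: lower the first index. For a diagonal metric, g_{ia} T^{aj} = g_{ii} T^{ij} (no sum on i).
g_{22} = 3
S_2{}^1 = 3 * T^{21} = 3 * -1 = -3
S_2{}^2 = 3 * T^{22} = 3 * -4 = -12
Step 2: contract S_2{}^j with v_j.
S_2{}^1 * v_1 = -3 * -4 = 12
S_2{}^2 * v_2 = -12 * 0 = 0
Result = 12 + 0 = 12

12


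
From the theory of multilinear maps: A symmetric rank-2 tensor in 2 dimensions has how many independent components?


A symmetric rank-2 tensor in d dimensions has d(d+1)/2 independent components.
d = 2
d(d+1)/2 = 2 * 3 / 2 = 6 / 2 = 3

3


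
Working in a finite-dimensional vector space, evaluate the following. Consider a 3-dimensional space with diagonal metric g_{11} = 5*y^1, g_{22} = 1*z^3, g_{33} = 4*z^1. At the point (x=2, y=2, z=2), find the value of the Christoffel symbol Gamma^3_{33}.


For a diagonal metric, Gamma^k_{ij} = (1/2) g^{kk} (dg_{ik}/dx_j + dg_{jk}/dx_i - dg_{ij}/dx_k).
The metric is diagonal, so g_{ab} = 0 for a != b.
At the given point: g_{11} = 10, g_{22} = 8, g_{33} = 8
g^{33} = 1/8
dg_{33}/dx_3 = dg_{33}/dx_3 = 4
dg_{33}/dx_3 = dg_{33}/dx_3 = 4
dg_{33}/dx_3 = dg_{33}/dx_3 = 4
Numerator = 4 + 4 - 4 = 4
Gamma^3_{33} = 4 / (2 * 8) = 1/4

1/4


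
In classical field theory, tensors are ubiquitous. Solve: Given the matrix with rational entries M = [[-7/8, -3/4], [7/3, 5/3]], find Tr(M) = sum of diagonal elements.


The trace is the sum of diagonal entries.
Diagonal: M[1,1] = -7/8, M[2,2] = 5/3
Tr(M) = -7/8 + 5/3
Computing step by step:
After adding M[1,1]: -7/8
After adding M[2,2]: 19/24
Tr(M) = 19/24

19/24


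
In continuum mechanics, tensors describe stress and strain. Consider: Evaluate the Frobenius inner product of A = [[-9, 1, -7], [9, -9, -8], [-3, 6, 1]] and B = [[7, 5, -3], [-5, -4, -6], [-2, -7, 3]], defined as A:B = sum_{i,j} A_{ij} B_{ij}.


A:B = sum over all i,j of A_{ij} * B_{ij}.
Row 1: -9*7=-63, 1*5=5, -7*-3=21 => row sum = -37
Row 2: 9*-5=-45, -9*-4=36, -8*-6=48 => row sum = 39
Row 3: -3*-2=6, 6*-7=-42, 1*3=3 => row sum = -33
Total = -37 + 39 + -33 = -31

-31


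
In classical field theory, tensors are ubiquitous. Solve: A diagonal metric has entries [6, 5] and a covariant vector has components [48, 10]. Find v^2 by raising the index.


To raise an index with a diagonal metric: v^i = v_i / g_{ii}.
For index 2: v_2 = 10, g_{22} = 5
v^2 = 10 / 5 = 2

2


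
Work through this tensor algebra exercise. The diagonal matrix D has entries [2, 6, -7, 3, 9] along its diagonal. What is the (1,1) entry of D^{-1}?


For a diagonal matrix, the inverse has entries (D^{-1})_{ii} = 1/d_{ii}.
The diagonal entries are: d_{11} = 2, d_{22} = 6, d_{33} = -7, d_{44} = 3, d_{55} = 9
We need (D^{-1})_{11} = 1/d_{11} = 1/2 = 1/2

1/2


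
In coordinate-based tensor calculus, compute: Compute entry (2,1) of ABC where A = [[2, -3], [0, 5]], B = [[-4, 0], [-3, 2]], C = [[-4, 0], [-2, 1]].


(ABC)_{21} = sum_m (AB)_{2m} C_{m1}. First compute row 2 of AB.
(AB)_{21} = 0*-4 + 5*-3 = -15
(AB)_{22} = 0*0 + 5*2 = 10
Now contract with column 1 of C:
(AB)_{21} * C_{11} = -15 * -4 = 60
(AB)_{22} * C_{21} = 10 * -2 = -20
(ABC)_{21} = 60 + -20 = 40

40


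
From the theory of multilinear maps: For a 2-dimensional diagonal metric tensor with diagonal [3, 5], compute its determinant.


For a diagonal metric, the determinant is the product of diagonal entries.
Diagonal entries: 3, 5
det(g) = 3 * 5 = 15

15


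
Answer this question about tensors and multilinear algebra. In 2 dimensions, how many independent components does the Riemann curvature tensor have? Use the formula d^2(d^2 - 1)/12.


The Riemann tensor in d dimensions has d^2(d^2 - 1)/12 independent components.
d = 2, so d^2 = 4
d^2 - 1 = 3
d^2(d^2 - 1) = 4 * 3 = 12
Divide by 12: 12 / 12 = 1

1


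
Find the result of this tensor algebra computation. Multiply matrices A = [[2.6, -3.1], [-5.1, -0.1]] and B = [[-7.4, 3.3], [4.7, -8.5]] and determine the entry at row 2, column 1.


(AB)_{ij} = sum_k A_{ik} B_{kj}.
For i=2, j=1:
A_{21} * B_{11} = -5.1 * -7.4 = 37.74
A_{22} * B_{21} = -0.1 * 4.7 = -0.47
Sum = 37.74 + -0.47 = 37.27

37.27


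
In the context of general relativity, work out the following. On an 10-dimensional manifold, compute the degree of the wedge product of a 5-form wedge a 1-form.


The degree of a wedge product is the sum of the degrees of the individual forms.
Degrees: 5, 1
Total degree = 5 + 1 = 6

6


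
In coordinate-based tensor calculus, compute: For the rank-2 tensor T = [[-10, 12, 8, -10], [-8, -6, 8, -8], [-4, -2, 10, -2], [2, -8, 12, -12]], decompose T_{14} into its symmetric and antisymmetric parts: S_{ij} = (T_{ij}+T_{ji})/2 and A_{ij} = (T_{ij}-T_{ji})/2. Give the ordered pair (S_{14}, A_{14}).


T_{14} = -10
T_{41} = 2
S_{14} = (-10 + 2)/2 = -8/2 = -4
A_{14} = (-10 - 2)/2 = -12/2 = -6
Check: S + A = -4 + -6 = -10 = T_{14}.

(-4, -6)


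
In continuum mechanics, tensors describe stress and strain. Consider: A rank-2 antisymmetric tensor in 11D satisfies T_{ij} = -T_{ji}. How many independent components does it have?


An antisymmetric rank-2 tensor satisfies A_{ij} = -A_{ji}, so diagonal entries are zero.
The independent components are the upper-triangular entries: C(n, 2) = n(n-1)/2.
n = 11
C(11, 2) = 11 * 10 / 2 = 110 / 2 = 55

55


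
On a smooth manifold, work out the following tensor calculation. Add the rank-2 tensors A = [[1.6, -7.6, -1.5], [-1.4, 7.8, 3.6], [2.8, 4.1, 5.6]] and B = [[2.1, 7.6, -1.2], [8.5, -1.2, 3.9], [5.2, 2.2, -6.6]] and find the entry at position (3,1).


Tensor addition is component-wise: (A + B)_{ij} = A_{ij} + B_{ij}.
A_{31} = 2.8
B_{31} = 5.2
(A + B)_{31} = 2.8 + 5.2 = 8

8


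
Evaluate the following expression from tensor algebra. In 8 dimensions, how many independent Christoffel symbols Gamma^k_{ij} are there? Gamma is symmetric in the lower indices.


Christoffel symbols Gamma^k_{ij} are symmetric in i,j, so there are d * d(d+1)/2 independent symbols.
d = 8
d(d+1)/2 = 8 * 9 / 2 = 36
Total = 8 * 36 = 288

288


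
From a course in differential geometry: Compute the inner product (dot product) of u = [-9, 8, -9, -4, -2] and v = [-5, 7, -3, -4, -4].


The inner product u . v = sum of u_i * v_i.
Term-by-term: -9 * -5, 8 * 7, -9 * -3, -4 * -4, -2 * -4
Products: 45, 56, 27, 16, 8
Sum = 45 + 56 + 27 + 16 + 8 = 152

152


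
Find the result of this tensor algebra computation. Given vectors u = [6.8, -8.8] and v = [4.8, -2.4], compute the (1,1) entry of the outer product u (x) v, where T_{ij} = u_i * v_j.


The outer product entry T_{ij} = u_i * v_j.
We need i=1, j=1.
u_1 = 6.8, v_1 = 4.8
T_{1,1} = 6.8 * 4.8 = 32.64

32.64


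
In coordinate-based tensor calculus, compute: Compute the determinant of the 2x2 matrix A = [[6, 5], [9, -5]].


For a 2x2 matrix [[a, b], [c, d]], det = a*d - b*c.
a = 6, b = 5, c = 9, d = -5
a*d = 6 * -5 = -30
b*c = 5 * 9 = 45
det = -30 - 45 = -75

-75


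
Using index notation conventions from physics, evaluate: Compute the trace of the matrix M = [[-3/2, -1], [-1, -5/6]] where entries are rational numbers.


The trace is the sum of diagonal entries.
Diagonal: M[1,1] = -3/2, M[2,2] = -5/6
Tr(M) = -3/2 + -5/6
Computing step by step:
After adding M[1,1]: -3/2
After adding M[2,2]: -7/3
Tr(M) = -7/3

-7/3


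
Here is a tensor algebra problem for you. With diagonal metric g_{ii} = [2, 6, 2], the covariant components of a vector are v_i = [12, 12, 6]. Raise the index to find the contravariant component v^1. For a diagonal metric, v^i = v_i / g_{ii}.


To raise an index with a diagonal metric: v^i = v_i / g_{ii}.
For index 1: v_1 = 12, g_{11} = 2
v^1 = 12 / 2 = 6

6


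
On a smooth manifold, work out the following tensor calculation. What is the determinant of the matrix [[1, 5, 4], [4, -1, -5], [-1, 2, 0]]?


Expanding along the first row, det(A) = a11*M_11 - a12*M_12 + a13*M_13, where M_1j is the (1,j) minor.
Minor M_11 = -1*0 - -5*2 = 10
Minor M_12 = 4*0 - -5*-1 = -5
Minor M_13 = 4*2 - -1*-1 = 7
det = 1*(10) - 5*(-5) + 4*(7)
    = 10 - -25 + 28
    = 63

63


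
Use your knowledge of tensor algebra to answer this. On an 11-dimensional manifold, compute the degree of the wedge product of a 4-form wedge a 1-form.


The degree of a wedge product is the sum of the degrees of the individual forms.
Degrees: 4, 1
Total degree = 4 + 1 = 5

5


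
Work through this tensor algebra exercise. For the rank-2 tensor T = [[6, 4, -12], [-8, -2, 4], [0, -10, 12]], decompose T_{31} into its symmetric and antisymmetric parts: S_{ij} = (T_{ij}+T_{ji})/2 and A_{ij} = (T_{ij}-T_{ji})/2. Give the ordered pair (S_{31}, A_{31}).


T_{31} = 0
T_{13} = -12
S_{31} = (0 + -12)/2 = -12/2 = -6
A_{31} = (0 - -12)/2 = 12/2 = 6
Check: S + A = -6 + 6 = 0 = T_{31}.

(-6, 6)


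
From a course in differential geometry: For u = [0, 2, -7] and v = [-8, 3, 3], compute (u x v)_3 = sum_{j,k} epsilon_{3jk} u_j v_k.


(u x v)_3 = sum_{j,k} epsilon_{3jk} u_j v_k. Only permutations of (1,2,3) contribute; the two non-zero terms are:
eps_{312} u_1 v_2 = 1 * 0 * 3 = 0
eps_{321} u_2 v_1 = -1 * 2 * -8 = 16
(u x v)_3 = 16

16


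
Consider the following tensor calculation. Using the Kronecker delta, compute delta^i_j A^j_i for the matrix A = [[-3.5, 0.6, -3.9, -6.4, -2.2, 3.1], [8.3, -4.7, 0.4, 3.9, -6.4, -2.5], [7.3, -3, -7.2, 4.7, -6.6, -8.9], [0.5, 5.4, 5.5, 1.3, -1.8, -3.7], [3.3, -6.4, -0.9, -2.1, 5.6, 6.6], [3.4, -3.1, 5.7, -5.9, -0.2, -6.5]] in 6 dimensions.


The contraction (trace) of a rank-2 tensor is the sum of its diagonal elements.
Diagonal entries: A[1,1] = -3.5, A[2,2] = -4.7, A[3,3] = -7.2, A[4,4] = 1.3, A[5,5] = 5.6, A[6,6] = -6.5
Tr(A) = -3.5 + -4.7 + -7.2 + 1.3 + 5.6 + -6.5 = -15

-15


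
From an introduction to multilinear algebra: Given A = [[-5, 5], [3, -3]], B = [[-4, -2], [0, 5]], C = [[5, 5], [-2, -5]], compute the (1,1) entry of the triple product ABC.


(ABC)_{11} = sum_m (AB)_{1m} C_{m1}. First compute row 1 of AB.
(AB)_{11} = -5*-4 + 5*0 = 20
(AB)_{12} = -5*-2 + 5*5 = 35
Now contract with column 1 of C:
(AB)_{11} * C_{11} = 20 * 5 = 100
(AB)_{12} * C_{21} = 35 * -2 = -70
(ABC)_{11} = 100 + -70 = 30

30


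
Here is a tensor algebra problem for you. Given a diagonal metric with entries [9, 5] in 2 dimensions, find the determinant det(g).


For a diagonal metric, the determinant is the product of diagonal entries.
Diagonal entries: 9, 5
det(g) = 9 * 5 = 45

45


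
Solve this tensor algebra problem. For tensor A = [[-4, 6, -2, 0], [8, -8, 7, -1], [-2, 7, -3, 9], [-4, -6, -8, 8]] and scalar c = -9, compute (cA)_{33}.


Scalar multiplication: (cA)_{ij} = c * A_{ij}.
c = -9
A_{33} = -3
(cA)_{33} = -9 * -3 = 27

27


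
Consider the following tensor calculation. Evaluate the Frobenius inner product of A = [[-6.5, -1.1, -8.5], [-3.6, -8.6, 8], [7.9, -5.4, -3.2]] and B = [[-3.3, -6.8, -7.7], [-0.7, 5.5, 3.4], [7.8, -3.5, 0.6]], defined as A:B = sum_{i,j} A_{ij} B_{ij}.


A:B = sum over all i,j of A_{ij} * B_{ij}.
Row 1: -6.5*-3.3=21.45, -1.1*-6.8=7.48, -8.5*-7.7=65.45 => row sum = 94.38
Row 2: -3.6*-0.7=2.52, -8.6*5.5=-47.3, 8*3.4=27.2 => row sum = -17.58
Row 3: 7.9*7.8=61.62, -5.4*-3.5=18.9, -3.2*0.6=-1.92 => row sum = 78.6
Total = 94.38 + -17.58 + 78.6 = 155.4

155.4


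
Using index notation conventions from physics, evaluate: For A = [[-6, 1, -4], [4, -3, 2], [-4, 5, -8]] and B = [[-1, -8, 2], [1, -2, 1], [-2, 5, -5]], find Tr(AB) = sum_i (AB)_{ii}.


Tr(AB) = sum_i (AB)_{ii} where (AB)_{ii} = sum_k A_{ik} B_{ki}.
(AB)_{11} = -6*-1 + 1*1 + -4*-2 = 15
(AB)_{22} = 4*-8 + -3*-2 + 2*5 = -16
(AB)_{33} = -4*2 + 5*1 + -8*-5 = 37
Tr(AB) = 15 + -16 + 37 = 36

36


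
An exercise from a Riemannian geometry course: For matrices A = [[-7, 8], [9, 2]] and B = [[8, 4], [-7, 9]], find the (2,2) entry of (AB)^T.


(AB)^T_{ij} = (AB)_{ji} = sum_k A_{jk} B_{ki}.
For i=2, j=2 we need (AB)_{22}:
A_{21} * B_{12} = 9 * 4 = 36
A_{22} * B_{22} = 2 * 9 = 18
Sum = 36 + 18 = 54

54


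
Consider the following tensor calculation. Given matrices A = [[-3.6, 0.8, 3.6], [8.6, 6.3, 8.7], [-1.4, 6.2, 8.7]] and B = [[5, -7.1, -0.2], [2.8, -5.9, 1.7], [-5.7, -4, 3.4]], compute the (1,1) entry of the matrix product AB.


(AB)_{ij} = sum_k A_{ik} B_{kj}.
For i=1, j=1:
A_{11} * B_{11} = -3.6 * 5 = -18
A_{12} * B_{21} = 0.8 * 2.8 = 2.24
A_{13} * B_{31} = 3.6 * -5.7 = -20.52
Sum = -18 + 2.24 + -20.52 = -36.28

-36.28


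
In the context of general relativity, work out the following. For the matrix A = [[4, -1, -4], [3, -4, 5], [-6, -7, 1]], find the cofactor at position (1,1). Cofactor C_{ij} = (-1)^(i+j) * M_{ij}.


To find cofactor C_{11}, delete row 1 and column 1.
The resulting 2x2 submatrix is: [[-4, 5], [-7, 1]]
Minor M_{11} = -4*1 - 5*-7
  = -4 - -35 = 31
Sign = (-1)^(1+1) = (-1)^2 = 1
Cofactor C_{11} = 1 * 31 = 31

31


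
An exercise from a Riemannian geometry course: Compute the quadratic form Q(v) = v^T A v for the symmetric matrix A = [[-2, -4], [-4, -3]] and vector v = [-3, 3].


First compute Av:
(Av)_1 = -2*-3 + -4*3 = -6
(Av)_2 = -4*-3 + -3*3 = 3
Av = [-6, 3]
Then v^T (Av) = -3*-6 + 3*3
= 18 + 9 = 27

27


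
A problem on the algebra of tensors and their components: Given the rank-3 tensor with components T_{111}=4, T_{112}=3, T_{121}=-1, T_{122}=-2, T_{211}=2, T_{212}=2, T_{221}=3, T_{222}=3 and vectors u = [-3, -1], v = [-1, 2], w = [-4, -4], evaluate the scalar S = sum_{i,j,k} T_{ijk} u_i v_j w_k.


S = sum over i,j,k of T_{ijk} u_i v_j w_k. Expanding all 8 terms:
T_{111}*u_1*v_1*w_1 = 4*-3*-1*-4 = -48  (running total: -48)
T_{112}*u_1*v_1*w_2 = 3*-3*-1*-4 = -36  (running total: -84)
T_{121}*u_1*v_2*w_1 = -1*-3*2*-4 = -24  (running total: -108)
T_{122}*u_1*v_2*w_2 = -2*-3*2*-4 = -48  (running total: -156)
T_{211}*u_2*v_1*w_1 = 2*-1*-1*-4 = -8  (running total: -164)
T_{212}*u_2*v_1*w_2 = 2*-1*-1*-4 = -8  (running total: -172)
T_{221}*u_2*v_2*w_1 = 3*-1*2*-4 = 24  (running total: -148)
T_{222}*u_2*v_2*w_2 = 3*-1*2*-4 = 24  (running total: -124)
S = -124

-124


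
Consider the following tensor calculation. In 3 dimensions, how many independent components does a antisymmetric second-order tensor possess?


A antisymmetric rank-2 tensor in d dimensions has d(d-1)/2 independent components.
d = 3
d(d-1)/2 = 3 * 2 / 2 = 6 / 2 = 3

3


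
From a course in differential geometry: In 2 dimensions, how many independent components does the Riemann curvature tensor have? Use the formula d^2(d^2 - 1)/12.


The Riemann tensor in d dimensions has d^2(d^2 - 1)/12 independent components.
d = 2, so d^2 = 4
d^2 - 1 = 3
d^2(d^2 - 1) = 4 * 3 = 12
Divide by 12: 12 / 12 = 1

1


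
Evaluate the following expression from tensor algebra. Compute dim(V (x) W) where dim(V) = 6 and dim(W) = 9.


The dimension of a tensor product is the product of dimensions.
dim(V) = 6, dim(W) = 9
dim(V (x) W) = 6 * 9 = 54

54


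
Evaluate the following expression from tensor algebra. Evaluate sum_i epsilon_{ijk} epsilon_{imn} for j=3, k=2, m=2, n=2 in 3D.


Using the identity: epsilon_{ijk} epsilon_{imn} = delta_{jm} delta_{kn} - delta_{jn} delta_{km}.
delta_{32} = 0
delta_{22} = 1
delta_{32} = 0
delta_{22} = 1
Result = 0 * 1 - 0 * 1 = 0 - 0 = 0

0


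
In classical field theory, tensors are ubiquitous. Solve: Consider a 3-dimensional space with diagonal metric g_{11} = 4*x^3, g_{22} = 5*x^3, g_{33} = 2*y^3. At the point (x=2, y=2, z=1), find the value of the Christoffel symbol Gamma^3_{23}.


For a diagonal metric, Gamma^k_{ij} = (1/2) g^{kk} (dg_{ik}/dx_j + dg_{jk}/dx_i - dg_{ij}/dx_k).
The metric is diagonal, so g_{ab} = 0 for a != b.
At the given point: g_{11} = 32, g_{22} = 40, g_{33} = 16
g^{33} = 1/16
dg_{23}/dx_3 = 0 (off-diagonal)
dg_{33}/dx_2 = dg_{33}/dx_2 = 24
dg_{23}/dx_3 = 0 (off-diagonal)
Numerator = 0 + 24 - 0 = 24
Gamma^3_{23} = 24 / (2 * 16) = 3/4

3/4


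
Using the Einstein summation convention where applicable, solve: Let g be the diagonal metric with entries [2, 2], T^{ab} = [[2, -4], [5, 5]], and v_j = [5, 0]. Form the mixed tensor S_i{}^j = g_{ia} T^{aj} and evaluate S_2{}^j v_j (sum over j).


Step 1: lower the first index. For a diagonal metric, g_{ia} T^{aj} = g_{ii} T^{ij} (no sum on i).
g_{22} = 2
S_2{}^1 = 2 * T^{21} = 2 * 5 = 10
S_2{}^2 = 2 * T^{22} = 2 * 5 = 10
Step 2: contract S_2{}^j with v_j.
S_2{}^1 * v_1 = 10 * 5 = 50
S_2{}^2 * v_2 = 10 * 0 = 0
Result = 50 + 0 = 50

50


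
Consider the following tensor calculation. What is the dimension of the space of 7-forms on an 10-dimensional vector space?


The dimension of the space of p-forms on an n-dimensional space is C(n, p).
n = 10, p = 7
C(10, 7) = 10! / (7! * 3!) = 120

120


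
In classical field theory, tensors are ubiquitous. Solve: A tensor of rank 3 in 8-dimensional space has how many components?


The number of components of a rank-r tensor in d dimensions is d^r.
Here d = 8 and r = 3.
8^3 = 512

512


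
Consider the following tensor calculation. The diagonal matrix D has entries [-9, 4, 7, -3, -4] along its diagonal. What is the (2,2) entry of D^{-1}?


For a diagonal matrix, the inverse has entries (D^{-1})_{ii} = 1/d_{ii}.
The diagonal entries are: d_{11} = -9, d_{22} = 4, d_{33} = 7, d_{44} = -3, d_{55} = -4
We need (D^{-1})_{22} = 1/d_{22} = 1/4 = 1/4

1/4


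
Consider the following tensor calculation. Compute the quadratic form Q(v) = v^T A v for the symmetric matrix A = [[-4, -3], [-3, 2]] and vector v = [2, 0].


First compute Av:
(Av)_1 = -4*2 + -3*0 = -8
(Av)_2 = -3*2 + 2*0 = -6
Av = [-8, -6]
Then v^T (Av) = 2*-8 + 0*-6
= -16 + 0 = -16

-16


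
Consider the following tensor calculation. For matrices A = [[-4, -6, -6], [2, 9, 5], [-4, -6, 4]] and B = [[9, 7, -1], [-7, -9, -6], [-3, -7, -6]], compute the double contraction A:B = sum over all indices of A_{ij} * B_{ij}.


A:B = sum over all i,j of A_{ij} * B_{ij}.
Row 1: -4*9=-36, -6*7=-42, -6*-1=6 => row sum = -72
Row 2: 2*-7=-14, 9*-9=-81, 5*-6=-30 => row sum = -125
Row 3: -4*-3=12, -6*-7=42, 4*-6=-24 => row sum = 30
Total = -72 + -125 + 30 = -167

-167


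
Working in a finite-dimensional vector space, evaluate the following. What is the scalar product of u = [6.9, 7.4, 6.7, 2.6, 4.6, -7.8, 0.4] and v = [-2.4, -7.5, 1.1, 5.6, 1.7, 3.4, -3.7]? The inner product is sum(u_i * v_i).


The inner product u . v = sum of u_i * v_i.
Term-by-term: 6.9 * -2.4, 7.4 * -7.5, 6.7 * 1.1, 2.6 * 5.6, 4.6 * 1.7, -7.8 * 3.4, 0.4 * -3.7
Products: -16.56, -55.5, 7.37, 14.56, 7.82, -26.52, -1.48
Sum = -16.56 + -55.5 + 7.37 + 14.56 + 7.82 + -26.52 + -1.48 = -70.31

-70.31


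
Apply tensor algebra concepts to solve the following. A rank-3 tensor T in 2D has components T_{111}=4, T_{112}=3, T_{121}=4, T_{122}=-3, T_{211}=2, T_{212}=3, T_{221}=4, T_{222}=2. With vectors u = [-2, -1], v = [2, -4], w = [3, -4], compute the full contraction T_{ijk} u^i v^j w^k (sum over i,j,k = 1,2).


S = sum over i,j,k of T_{ijk} u_i v_j w_k. Expanding all 8 terms:
T_{111}*u_1*v_1*w_1 = 4*-2*2*3 = -48  (running total: -48)
T_{112}*u_1*v_1*w_2 = 3*-2*2*-4 = 48  (running total: 0)
T_{121}*u_1*v_2*w_1 = 4*-2*-4*3 = 96  (running total: 96)
T_{122}*u_1*v_2*w_2 = -3*-2*-4*-4 = 96  (running total: 192)
T_{211}*u_2*v_1*w_1 = 2*-1*2*3 = -12  (running total: 180)
T_{212}*u_2*v_1*w_2 = 3*-1*2*-4 = 24  (running total: 204)
T_{221}*u_2*v_2*w_1 = 4*-1*-4*3 = 48  (running total: 252)
T_{222}*u_2*v_2*w_2 = 2*-1*-4*-4 = -32  (running total: 220)
S = 220

220


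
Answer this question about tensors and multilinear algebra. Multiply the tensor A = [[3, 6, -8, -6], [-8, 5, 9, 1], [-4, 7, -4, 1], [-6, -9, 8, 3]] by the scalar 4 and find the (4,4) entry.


Scalar multiplication: (cA)_{ij} = c * A_{ij}.
c = 4
A_{44} = 3
(cA)_{44} = 4 * 3 = 12

12


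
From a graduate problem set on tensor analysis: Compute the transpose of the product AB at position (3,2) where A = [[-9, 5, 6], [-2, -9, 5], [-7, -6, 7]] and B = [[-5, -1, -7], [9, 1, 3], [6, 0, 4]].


(AB)^T_{ij} = (AB)_{ji} = sum_k A_{jk} B_{ki}.
For i=3, j=2 we need (AB)_{23}:
A_{21} * B_{13} = -2 * -7 = 14
A_{22} * B_{23} = -9 * 3 = -27
A_{23} * B_{33} = 5 * 4 = 20
Sum = 14 + -27 + 20 = 7

7


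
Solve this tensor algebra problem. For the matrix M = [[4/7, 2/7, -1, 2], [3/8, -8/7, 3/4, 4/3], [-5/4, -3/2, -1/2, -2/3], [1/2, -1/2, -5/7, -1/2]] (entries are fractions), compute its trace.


The trace is the sum of diagonal entries.
Diagonal: M[1,1] = 4/7, M[2,2] = -8/7, M[3,3] = -1/2, M[4,4] = -1/2
Tr(M) = 4/7 + -8/7 + -1/2 + -1/2
Computing step by step:
After adding M[1,1]: 4/7
After adding M[2,2]: -4/7
After adding M[3,3]: -15/14
After adding M[4,4]: -11/7
Tr(M) = -11/7

-11/7


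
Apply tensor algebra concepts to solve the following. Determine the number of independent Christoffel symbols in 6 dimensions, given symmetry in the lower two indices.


Christoffel symbols Gamma^k_{ij} are symmetric in i,j, so there are d * d(d+1)/2 independent symbols.
d = 6
d(d+1)/2 = 6 * 7 / 2 = 21
Total = 6 * 21 = 126

126


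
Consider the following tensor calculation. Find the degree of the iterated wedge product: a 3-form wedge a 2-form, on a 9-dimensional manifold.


The degree of a wedge product is the sum of the degrees of the individual forms.
Degrees: 3, 2
Total degree = 3 + 2 = 5

5


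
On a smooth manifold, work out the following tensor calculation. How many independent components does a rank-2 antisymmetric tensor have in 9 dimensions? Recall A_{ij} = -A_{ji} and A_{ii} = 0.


An antisymmetric rank-2 tensor satisfies A_{ij} = -A_{ji}, so diagonal entries are zero.
The independent components are the upper-triangular entries: C(n, 2) = n(n-1)/2.
n = 9
C(9, 2) = 9 * 8 / 2 = 72 / 2 = 36

36


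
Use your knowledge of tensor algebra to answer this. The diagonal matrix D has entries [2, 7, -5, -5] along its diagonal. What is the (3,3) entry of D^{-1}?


For a diagonal matrix, the inverse has entries (D^{-1})_{ii} = 1/d_{ii}.
The diagonal entries are: d_{11} = 2, d_{22} = 7, d_{33} = -5, d_{44} = -5
We need (D^{-1})_{33} = 1/d_{33} = 1/-5 = -1/5

-1/5


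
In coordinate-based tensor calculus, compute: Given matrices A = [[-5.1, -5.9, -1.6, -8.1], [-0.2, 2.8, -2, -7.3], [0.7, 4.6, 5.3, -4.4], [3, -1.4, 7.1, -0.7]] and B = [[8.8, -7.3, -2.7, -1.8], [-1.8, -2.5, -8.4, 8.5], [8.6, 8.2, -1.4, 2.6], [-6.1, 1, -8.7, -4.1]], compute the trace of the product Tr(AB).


Tr(AB) = sum_i (AB)_{ii} where (AB)_{ii} = sum_k A_{ik} B_{ki}.
(AB)_{11} = -5.1*8.8 + -5.9*-1.8 + -1.6*8.6 + -8.1*-6.1 = 1.39
(AB)_{22} = -0.2*-7.3 + 2.8*-2.5 + -2*8.2 + -7.3*1 = -29.24
(AB)_{33} = 0.7*-2.7 + 4.6*-8.4 + 5.3*-1.4 + -4.4*-8.7 = -9.67
(AB)_{44} = 3*-1.8 + -1.4*8.5 + 7.1*2.6 + -0.7*-4.1 = 4.03
Tr(AB) = 1.39 + -29.24 + -9.67 + 4.03 = -33.49

-33.49


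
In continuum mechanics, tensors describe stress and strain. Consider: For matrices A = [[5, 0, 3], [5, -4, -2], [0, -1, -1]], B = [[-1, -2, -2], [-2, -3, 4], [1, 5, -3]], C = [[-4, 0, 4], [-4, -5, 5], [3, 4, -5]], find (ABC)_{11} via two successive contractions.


(ABC)_{11} = sum_m (AB)_{1m} C_{m1}. First compute row 1 of AB.
(AB)_{11} = 5*-1 + 0*-2 + 3*1 = -2
(AB)_{12} = 5*-2 + 0*-3 + 3*5 = 5
(AB)_{13} = 5*-2 + 0*4 + 3*-3 = -19
Now contract with column 1 of C:
(AB)_{11} * C_{11} = -2 * -4 = 8
(AB)_{12} * C_{21} = 5 * -4 = -20
(AB)_{13} * C_{31} = -19 * 3 = -57
(ABC)_{11} = 8 + -20 + -57 = -69

-69


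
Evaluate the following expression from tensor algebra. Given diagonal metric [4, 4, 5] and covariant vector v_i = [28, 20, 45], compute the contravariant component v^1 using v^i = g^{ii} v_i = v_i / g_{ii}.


To raise an index with a diagonal metric: v^i = v_i / g_{ii}.
For index 1: v_1 = 28, g_{11} = 4
v^1 = 28 / 4 = 7

7


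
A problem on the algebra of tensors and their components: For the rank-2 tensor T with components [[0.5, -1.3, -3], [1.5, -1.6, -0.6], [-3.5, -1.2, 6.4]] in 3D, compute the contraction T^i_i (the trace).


The contraction (trace) of a rank-2 tensor is the sum of its diagonal elements.
Diagonal entries: A[1,1] = 0.5, A[2,2] = -1.6, A[3,3] = 6.4
Tr(A) = 0.5 + -1.6 + 6.4 = 5.3

5.3


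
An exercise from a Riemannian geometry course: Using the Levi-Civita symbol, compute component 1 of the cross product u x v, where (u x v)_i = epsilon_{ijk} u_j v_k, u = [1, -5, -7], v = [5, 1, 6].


(u x v)_1 = sum_{j,k} epsilon_{1jk} u_j v_k. Only permutations of (1,2,3) contribute; the two non-zero terms are:
eps_{123} u_2 v_3 = 1 * -5 * 6 = -30
eps_{132} u_3 v_2 = -1 * -7 * 1 = 7
(u x v)_1 = -23

-23


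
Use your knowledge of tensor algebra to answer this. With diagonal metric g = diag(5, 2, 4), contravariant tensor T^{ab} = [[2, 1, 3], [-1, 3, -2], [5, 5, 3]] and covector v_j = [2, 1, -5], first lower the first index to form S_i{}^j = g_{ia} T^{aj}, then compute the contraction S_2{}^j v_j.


Step 1: lower the first index. For a diagonal metric, g_{ia} T^{aj} = g_{ii} T^{ij} (no sum on i).
g_{22} = 2
S_2{}^1 = 2 * T^{21} = 2 * -1 = -2
S_2{}^2 = 2 * T^{22} = 2 * 3 = 6
S_2{}^3 = 2 * T^{23} = 2 * -2 = -4
Step 2: contract S_2{}^j with v_j.
S_2{}^1 * v_1 = -2 * 2 = -4
S_2{}^2 * v_2 = 6 * 1 = 6
S_2{}^3 * v_3 = -4 * -5 = 20
Result = -4 + 6 + 20 = 22

22


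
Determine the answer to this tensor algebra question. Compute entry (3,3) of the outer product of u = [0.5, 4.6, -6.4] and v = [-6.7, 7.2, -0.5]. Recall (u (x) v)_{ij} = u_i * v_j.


The outer product entry T_{ij} = u_i * v_j.
We need i=3, j=3.
u_3 = -6.4, v_3 = -0.5
T_{3,3} = -6.4 * -0.5 = 3.2

3.2


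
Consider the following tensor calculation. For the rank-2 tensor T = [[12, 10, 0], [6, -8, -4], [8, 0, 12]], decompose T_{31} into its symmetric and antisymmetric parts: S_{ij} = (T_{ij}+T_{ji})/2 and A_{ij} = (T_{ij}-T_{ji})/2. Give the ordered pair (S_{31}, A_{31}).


T_{31} = 8
T_{13} = 0
S_{31} = (8 + 0)/2 = 8/2 = 4
A_{31} = (8 - 0)/2 = 8/2 = 4
Check: S + A = 4 + 4 = 8 = T_{31}.

(4, 4)


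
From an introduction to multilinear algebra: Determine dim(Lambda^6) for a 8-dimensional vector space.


The dimension of the space of p-forms on an n-dimensional space is C(n, p).
n = 8, p = 6
C(8, 6) = 8! / (6! * 2!) = 28

28


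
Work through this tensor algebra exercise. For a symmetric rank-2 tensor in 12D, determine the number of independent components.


A symmetric rank-2 tensor in d dimensions has d(d+1)/2 independent components.
d = 12
d(d+1)/2 = 12 * 13 / 2 = 156 / 2 = 78

78


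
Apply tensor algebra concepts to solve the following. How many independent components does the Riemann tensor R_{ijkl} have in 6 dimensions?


The Riemann tensor in d dimensions has d^2(d^2 - 1)/12 independent components.
d = 6, so d^2 = 36
d^2 - 1 = 35
d^2(d^2 - 1) = 36 * 35 = 1260
Divide by 12: 1260 / 12 = 105

105


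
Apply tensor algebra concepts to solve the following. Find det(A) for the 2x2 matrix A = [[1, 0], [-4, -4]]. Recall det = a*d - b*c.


For a 2x2 matrix [[a, b], [c, d]], det = a*d - b*c.
a = 1, b = 0, c = -4, d = -4
a*d = 1 * -4 = -4
b*c = 0 * -4 = 0
det = -4 - 0 = -4

-4


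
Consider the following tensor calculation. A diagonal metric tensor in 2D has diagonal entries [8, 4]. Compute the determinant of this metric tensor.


For a diagonal metric, the determinant is the product of diagonal entries.
Diagonal entries: 8, 4
det(g) = 8 * 4 = 32

32


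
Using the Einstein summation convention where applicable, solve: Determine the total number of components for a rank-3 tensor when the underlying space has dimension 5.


The number of components of a rank-r tensor in d dimensions is d^r.
Here d = 5 and r = 3.
5^3 = 125

125


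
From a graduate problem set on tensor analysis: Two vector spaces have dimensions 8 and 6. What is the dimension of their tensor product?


The dimension of a tensor product is the product of dimensions.
dim(V) = 8, dim(W) = 6
dim(V (x) W) = 8 * 6 = 48

48
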